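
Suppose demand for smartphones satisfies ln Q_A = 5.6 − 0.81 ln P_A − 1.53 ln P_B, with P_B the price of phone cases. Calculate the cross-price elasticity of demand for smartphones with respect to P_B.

In a log-linear (constant-elasticity) demand function, the coefficient on ln P_B is the cross-price elasticity.
ε = -1.53. Negative, so smartphones and phone cases are complements.

-1.53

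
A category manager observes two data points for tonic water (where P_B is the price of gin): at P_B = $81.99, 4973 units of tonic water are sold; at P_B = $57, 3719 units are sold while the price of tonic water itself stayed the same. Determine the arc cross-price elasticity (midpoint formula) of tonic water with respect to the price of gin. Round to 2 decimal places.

0.80

ΔQ_A = 3719 − 4973 = -1254; ΔP_B = 57 − 81.99 = -24.99.
Midpoints: Q̄_A = 4346.0, P̄_B = 69.50.
ε = (ΔQ_A/Q̄_A)/(ΔP_B/P̄_B) = (-1254/4346.0)/(-24.99/69.50) ≈ 0.80.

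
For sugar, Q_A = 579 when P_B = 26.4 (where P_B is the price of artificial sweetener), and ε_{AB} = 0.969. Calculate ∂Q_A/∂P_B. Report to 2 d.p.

21.25

ε = (∂Q_A/∂P_B)·(P_B/Q_A) ⇒ ∂Q_A/∂P_B = ε·Q_A/P_B = 0.969 × 579/26.4 ≈ 21.25.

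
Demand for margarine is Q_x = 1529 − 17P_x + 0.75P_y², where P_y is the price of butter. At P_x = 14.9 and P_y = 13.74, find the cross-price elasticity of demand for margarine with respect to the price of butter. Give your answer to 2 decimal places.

0.20

At P_x = 14.9 and P_y = 13.74: Q_x = 1417.291.
∂Q_x/∂P_y = 1.5P_y = 1.5(13.74) = 20.6100.
ε = (∂Q_x/∂P_y)(P_y/Q_x) = 20.6100 × (13.74/1417.291) ≈ 0.20.
ε > 0: substitutes.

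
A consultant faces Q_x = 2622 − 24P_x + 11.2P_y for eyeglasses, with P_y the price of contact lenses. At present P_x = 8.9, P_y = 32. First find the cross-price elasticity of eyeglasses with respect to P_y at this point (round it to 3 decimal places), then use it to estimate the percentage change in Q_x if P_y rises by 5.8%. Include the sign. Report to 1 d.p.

At P_x = 8.9, P_y = 32: Q_x = 2766.8.
∂Q_x/∂P_y = 11.2.
ε = (∂Q_x/∂P_y)(P_y/Q_x) = 11.2000 × 32/2766.8 ≈ 0.130.
%ΔQ_x ≈ ε × %ΔP_y = 0.130 × (5.8%) = 0.8%.

0.8%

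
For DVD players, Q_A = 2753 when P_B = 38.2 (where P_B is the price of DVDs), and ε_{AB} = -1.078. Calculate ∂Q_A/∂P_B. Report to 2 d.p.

-77.69

ε = (∂Q_A/∂P_B)·(P_B/Q_A) ⇒ ∂Q_A/∂P_B = ε·Q_A/P_B = -1.078 × 2753/38.2 ≈ -77.69.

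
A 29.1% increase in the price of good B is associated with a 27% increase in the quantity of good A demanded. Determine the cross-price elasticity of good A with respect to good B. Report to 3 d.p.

0.928

ε = (%ΔQ of good A) / (%ΔP of good B) = (27%) / (29.1%) ≈ 0.928.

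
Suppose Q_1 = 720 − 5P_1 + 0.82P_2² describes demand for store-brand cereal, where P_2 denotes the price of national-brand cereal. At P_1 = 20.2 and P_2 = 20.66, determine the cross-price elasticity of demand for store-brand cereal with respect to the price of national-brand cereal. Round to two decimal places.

0.72

At P_1 = 20.2 and P_2 = 20.66: Q_1 = 969.005.
∂Q_1/∂P_2 = 1.64P_2 = 1.64(20.66) = 33.8824.
ε = (∂Q_1/∂P_2)(P_2/Q_1) = 33.8824 × (20.66/969.005) ≈ 0.72.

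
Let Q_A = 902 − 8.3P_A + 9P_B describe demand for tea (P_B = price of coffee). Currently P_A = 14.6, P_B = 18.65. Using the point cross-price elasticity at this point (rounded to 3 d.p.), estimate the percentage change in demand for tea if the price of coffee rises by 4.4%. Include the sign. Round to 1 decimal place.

At P_A = 14.6, P_B = 18.65: Q_A = 948.67.
∂Q_A/∂P_B = 9.
ε = (∂Q_A/∂P_B)(P_B/Q_A) = 9.0000 × 18.65/948.67 ≈ 0.177.
%ΔQ_A ≈ ε × %ΔP_B = 0.177 × (4.4%) = 0.8%.

0.8%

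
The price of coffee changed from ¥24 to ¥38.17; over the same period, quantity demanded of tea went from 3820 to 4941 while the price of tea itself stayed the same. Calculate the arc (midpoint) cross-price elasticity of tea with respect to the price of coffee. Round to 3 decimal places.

0.561

ΔQ_A = 4941 − 3820 = 1121; ΔP_B = 38.17 − 24 = 14.17.
Midpoints: Q̄_A = 4380.5, P̄_B = 31.09.
ε = (ΔQ_A/Q̄_A)/(ΔP_B/P̄_B) = (1121/4380.5)/(14.17/31.09) ≈ 0.561.
ε > 0: tea and coffee are substitutes.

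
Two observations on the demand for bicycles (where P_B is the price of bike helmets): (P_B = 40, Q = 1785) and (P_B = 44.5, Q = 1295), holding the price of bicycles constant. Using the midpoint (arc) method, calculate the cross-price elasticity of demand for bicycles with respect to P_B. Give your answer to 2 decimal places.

-2.99

ΔQ_A = 1295 − 1785 = -490; ΔP_B = 44.5 − 40 = 4.5.
Midpoints: Q̄_A = 1540.0, P̄_B = 42.25.
ε = (ΔQ_A/Q̄_A)/(ΔP_B/P̄_B) = (-490/1540.0)/(4.5/42.25) ≈ -2.99.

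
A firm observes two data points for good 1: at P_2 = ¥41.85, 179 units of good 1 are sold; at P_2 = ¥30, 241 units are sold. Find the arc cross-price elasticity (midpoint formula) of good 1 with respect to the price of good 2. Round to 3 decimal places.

ΔQ_1 = 241 − 179 = 62; ΔP_2 = 30 − 41.85 = -11.85.
Midpoints: Q̄_1 = 210.0, P̄_2 = 35.92.
ε = (ΔQ_1/Q̄_1)/(ΔP_2/P̄_2) = (62/210.0)/(-11.85/35.92) ≈ -0.895.
ε < 0: good 1 and good 2 are complements.

-0.895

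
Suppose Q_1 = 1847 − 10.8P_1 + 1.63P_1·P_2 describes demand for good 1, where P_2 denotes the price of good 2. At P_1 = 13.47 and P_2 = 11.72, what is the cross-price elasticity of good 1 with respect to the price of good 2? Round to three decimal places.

At P_1 = 13.47 and P_2 = 11.72: Q_1 = 1958.849.
∂Q_1/∂P_2 = 1.63P_1 = 1.63(13.47) = 21.9561.
ε = (∂Q_1/∂P_2)(P_2/Q_1) = 21.9561 × (11.72/1958.849) ≈ 0.131.

0.131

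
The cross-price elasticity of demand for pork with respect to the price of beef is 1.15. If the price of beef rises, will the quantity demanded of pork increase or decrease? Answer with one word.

increase

ε > 0 and the price of beef rises, so the quantity of pork moves in the same direction: it increases.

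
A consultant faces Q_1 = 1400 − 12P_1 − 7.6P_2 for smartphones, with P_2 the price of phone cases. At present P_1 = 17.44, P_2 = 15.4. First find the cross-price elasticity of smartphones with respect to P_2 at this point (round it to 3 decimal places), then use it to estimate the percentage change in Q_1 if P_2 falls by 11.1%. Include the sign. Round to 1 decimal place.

1.2%

At P_1 = 17.44, P_2 = 15.4: Q_1 = 1073.68.
∂Q_1/∂P_2 = -7.6.
ε = (∂Q_1/∂P_2)(P_2/Q_1) = -7.6000 × 15.4/1073.68 ≈ -0.109.
%ΔQ_1 ≈ ε × %ΔP_2 = -0.109 × (-11.1%) = 1.2%.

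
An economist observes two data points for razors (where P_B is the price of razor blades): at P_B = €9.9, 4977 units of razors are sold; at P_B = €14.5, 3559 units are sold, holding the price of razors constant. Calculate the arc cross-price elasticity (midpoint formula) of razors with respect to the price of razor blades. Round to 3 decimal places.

-0.881

ΔQ_A = 3559 − 4977 = -1418; ΔP_B = 14.5 − 9.9 = 4.6.
Midpoints: Q̄_A = 4268.0, P̄_B = 12.20.
ε = (ΔQ_A/Q̄_A)/(ΔP_B/P̄_B) = (-1418/4268.0)/(4.6/12.20) ≈ -0.881.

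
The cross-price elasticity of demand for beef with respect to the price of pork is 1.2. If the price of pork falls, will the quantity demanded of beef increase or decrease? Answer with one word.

ε > 0 and the price of pork falls, so the quantity of beef moves in the same direction: it decreases.

decrease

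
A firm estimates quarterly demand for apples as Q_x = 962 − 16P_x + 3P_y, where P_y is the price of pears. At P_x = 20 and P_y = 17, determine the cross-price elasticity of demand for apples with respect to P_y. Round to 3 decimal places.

0.074

At P_x = 20 and P_y = 17: Q_x = 693.
∂Q_x/∂P_y = 3.
ε = (∂Q_x/∂P_y)(P_y/Q_x) = 3 × (17/693) ≈ 0.074.
Since ε > 0, apples and pears are substitutes.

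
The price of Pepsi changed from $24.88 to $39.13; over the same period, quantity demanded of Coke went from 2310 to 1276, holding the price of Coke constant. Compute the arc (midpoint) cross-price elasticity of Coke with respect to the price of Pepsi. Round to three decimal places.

-1.295

ΔQ_A = 1276 − 2310 = -1034; ΔP_B = 39.13 − 24.88 = 14.25.
Midpoints: Q̄_A = 1793.0, P̄_B = 32.01.
ε = (ΔQ_A/Q̄_A)/(ΔP_B/P̄_B) = (-1034/1793.0)/(14.25/32.01) ≈ -1.295.
ε < 0: Coke and Pepsi are complements.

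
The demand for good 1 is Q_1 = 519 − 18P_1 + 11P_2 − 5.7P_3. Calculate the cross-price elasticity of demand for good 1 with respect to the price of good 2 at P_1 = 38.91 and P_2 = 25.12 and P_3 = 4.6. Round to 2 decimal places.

4.02

At P_1 = 38.91 and P_2 = 25.12 and P_3 = 4.6: Q_1 = 68.72.
∂Q_1/∂P_2 = 11.
ε = (∂Q_1/∂P_2)(P_2/Q_1) = 11 × (25.12/68.72) ≈ 4.02.
Since ε > 0, good 1 and good 2 are substitutes.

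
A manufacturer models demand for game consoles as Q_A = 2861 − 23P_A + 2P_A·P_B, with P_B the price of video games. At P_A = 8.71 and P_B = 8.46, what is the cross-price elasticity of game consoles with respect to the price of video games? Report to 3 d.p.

At P_A = 8.71 and P_B = 8.46: Q_A = 2808.043.
∂Q_A/∂P_B = 2P_A = 2(8.71) = 17.4200.
ε = (∂Q_A/∂P_B)(P_B/Q_A) = 17.4200 × (8.46/2808.043) ≈ 0.052.

0.052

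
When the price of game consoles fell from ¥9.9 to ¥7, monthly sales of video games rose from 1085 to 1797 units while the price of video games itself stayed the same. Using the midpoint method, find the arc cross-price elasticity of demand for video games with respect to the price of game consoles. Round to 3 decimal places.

-1.440

ΔQ_A = 1797 − 1085 = 712; ΔP_B = 7 − 9.9 = -2.9.
Midpoints: Q̄_A = 1441.0, P̄_B = 8.45.
ε = (ΔQ_A/Q̄_A)/(ΔP_B/P̄_B) = (712/1441.0)/(-2.9/8.45) ≈ -1.440.
ε < 0: video games and game consoles are complements.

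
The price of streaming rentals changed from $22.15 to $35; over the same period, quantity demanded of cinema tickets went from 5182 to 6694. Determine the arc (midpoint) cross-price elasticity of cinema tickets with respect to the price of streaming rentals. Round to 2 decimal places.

ΔQ_A = 6694 − 5182 = 1512; ΔP_B = 35 − 22.15 = 12.85.
Midpoints: Q̄_A = 5938.0, P̄_B = 28.57.
ε = (ΔQ_A/Q̄_A)/(ΔP_B/P̄_B) = (1512/5938.0)/(12.85/28.57) ≈ 0.57.
ε > 0: cinema tickets and streaming rentals are substitutes.

0.57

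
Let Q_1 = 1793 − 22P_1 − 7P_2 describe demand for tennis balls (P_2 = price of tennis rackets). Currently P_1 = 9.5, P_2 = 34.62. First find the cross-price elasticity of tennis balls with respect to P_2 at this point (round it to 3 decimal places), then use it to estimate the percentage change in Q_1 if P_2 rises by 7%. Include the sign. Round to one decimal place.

At P_1 = 9.5, P_2 = 34.62: Q_1 = 1341.66.
∂Q_1/∂P_2 = -7.
ε = (∂Q_1/∂P_2)(P_2/Q_1) = -7.0000 × 34.62/1341.66 ≈ -0.181.
%ΔQ_1 ≈ ε × %ΔP_2 = -0.181 × (7%) = -1.3%.

-1.3%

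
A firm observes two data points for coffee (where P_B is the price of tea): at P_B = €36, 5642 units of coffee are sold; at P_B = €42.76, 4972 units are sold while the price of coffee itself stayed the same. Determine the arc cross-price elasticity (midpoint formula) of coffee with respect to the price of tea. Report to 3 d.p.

-0.735

ΔQ_A = 4972 − 5642 = -670; ΔP_B = 42.76 − 36 = 6.76.
Midpoints: Q̄_A = 5307.0, P̄_B = 39.38.
ε = (ΔQ_A/Q̄_A)/(ΔP_B/P̄_B) = (-670/5307.0)/(6.76/39.38) ≈ -0.735.
ε < 0: coffee and tea are complements.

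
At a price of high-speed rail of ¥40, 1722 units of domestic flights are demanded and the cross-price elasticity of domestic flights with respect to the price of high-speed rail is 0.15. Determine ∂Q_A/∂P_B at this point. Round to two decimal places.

ε = (∂Q_A/∂P_B)·(P_B/Q_A) ⇒ ∂Q_A/∂P_B = ε·Q_A/P_B = 0.15 × 1722/40 ≈ 6.46.

6.46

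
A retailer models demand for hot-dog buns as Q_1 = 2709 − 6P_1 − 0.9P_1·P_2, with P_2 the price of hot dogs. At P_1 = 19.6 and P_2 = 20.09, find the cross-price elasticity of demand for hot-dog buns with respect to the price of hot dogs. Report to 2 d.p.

At P_1 = 19.6 and P_2 = 20.09: Q_1 = 2237.012.
∂Q_1/∂P_2 = -0.9P_1 = -0.9(19.6) = -17.6400.
ε = (∂Q_1/∂P_2)(P_2/Q_1) = -17.6400 × (20.09/2237.012) ≈ -0.16.

-0.16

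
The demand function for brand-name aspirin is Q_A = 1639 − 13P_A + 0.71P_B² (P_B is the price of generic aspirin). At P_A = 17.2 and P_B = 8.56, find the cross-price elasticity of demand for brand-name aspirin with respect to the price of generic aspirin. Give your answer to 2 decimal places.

0.07

At P_A = 17.2 and P_B = 8.56: Q_A = 1467.424.
∂Q_A/∂P_B = 1.42P_B = 1.42(8.56) = 12.1552.
ε = (∂Q_A/∂P_B)(P_B/Q_A) = 12.1552 × (8.56/1467.424) ≈ 0.07.
ε > 0: substitutes.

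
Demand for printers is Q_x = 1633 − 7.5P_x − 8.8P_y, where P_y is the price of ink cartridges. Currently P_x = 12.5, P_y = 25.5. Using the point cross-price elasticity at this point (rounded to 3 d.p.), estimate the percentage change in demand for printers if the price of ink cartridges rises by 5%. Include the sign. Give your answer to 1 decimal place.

At P_x = 12.5, P_y = 25.5: Q_x = 1314.85.
∂Q_x/∂P_y = -8.8.
ε = (∂Q_x/∂P_y)(P_y/Q_x) = -8.8000 × 25.5/1314.85 ≈ -0.171.
%ΔQ_x ≈ ε × %ΔP_y = -0.171 × (5%) = -0.9%.

-0.9%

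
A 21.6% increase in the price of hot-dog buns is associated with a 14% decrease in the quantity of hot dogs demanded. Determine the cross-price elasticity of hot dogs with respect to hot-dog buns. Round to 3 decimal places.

ε = (%ΔQ of hot dogs) / (%ΔP of hot-dog buns) = (-14%) / (21.6%) ≈ -0.648.
Negative cross-price elasticity: complements.

-0.648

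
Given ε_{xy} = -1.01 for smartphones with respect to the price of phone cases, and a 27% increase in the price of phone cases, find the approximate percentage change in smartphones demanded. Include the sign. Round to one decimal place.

%ΔQ ≈ ε × %ΔP of phone cases = -1.01 × (27%) = -27.3%.

-27.3%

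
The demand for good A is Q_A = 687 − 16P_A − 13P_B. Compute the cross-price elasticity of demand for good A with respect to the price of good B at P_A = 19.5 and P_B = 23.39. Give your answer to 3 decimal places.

-4.287

At P_A = 19.5 and P_B = 23.39: Q_A = 70.93.
∂Q_A/∂P_B = -13.
ε = (∂Q_A/∂P_B)(P_B/Q_A) = -13 × (23.39/70.93) ≈ -4.287.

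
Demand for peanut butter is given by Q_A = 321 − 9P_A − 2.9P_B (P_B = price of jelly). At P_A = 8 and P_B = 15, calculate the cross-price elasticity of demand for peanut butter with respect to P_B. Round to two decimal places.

-0.21

At P_A = 8 and P_B = 15: Q_A = 205.5.
∂Q_A/∂P_B = -2.9.
ε = (∂Q_A/∂P_B)(P_B/Q_A) = -2.9 × (15/205.5) ≈ -0.21.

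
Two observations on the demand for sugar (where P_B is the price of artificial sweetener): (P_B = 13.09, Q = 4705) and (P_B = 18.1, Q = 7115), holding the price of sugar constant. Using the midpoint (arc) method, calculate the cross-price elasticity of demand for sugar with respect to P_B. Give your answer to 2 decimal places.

ΔQ_A = 7115 − 4705 = 2410; ΔP_B = 18.1 − 13.09 = 5.01.
Midpoints: Q̄_A = 5910.0, P̄_B = 15.60.
ε = (ΔQ_A/Q̄_A)/(ΔP_B/P̄_B) = (2410/5910.0)/(5.01/15.60) ≈ 1.27.

1.27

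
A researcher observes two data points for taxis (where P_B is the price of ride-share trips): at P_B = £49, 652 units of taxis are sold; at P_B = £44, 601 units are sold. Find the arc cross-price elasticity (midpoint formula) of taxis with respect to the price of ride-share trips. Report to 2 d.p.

0.76

ΔQ_A = 601 − 652 = -51; ΔP_B = 44 − 49 = -5.
Midpoints: Q̄_A = 626.5, P̄_B = 46.50.
ε = (ΔQ_A/Q̄_A)/(ΔP_B/P̄_B) = (-51/626.5)/(-5/46.50) ≈ 0.76.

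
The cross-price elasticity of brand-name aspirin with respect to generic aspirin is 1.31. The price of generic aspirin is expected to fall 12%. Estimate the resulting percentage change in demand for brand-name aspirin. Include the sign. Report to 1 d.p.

%ΔQ ≈ ε × %ΔP of generic aspirin = 1.31 × (-12%) = -15.7%.
Demand for brand-name aspirin falls by about 15.7%.

-15.7%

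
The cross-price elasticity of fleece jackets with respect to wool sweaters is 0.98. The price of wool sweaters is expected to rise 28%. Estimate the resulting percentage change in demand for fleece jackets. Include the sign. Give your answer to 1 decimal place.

27.4%

%ΔQ ≈ ε × %ΔP of wool sweaters = 0.98 × (28%) = 27.4%.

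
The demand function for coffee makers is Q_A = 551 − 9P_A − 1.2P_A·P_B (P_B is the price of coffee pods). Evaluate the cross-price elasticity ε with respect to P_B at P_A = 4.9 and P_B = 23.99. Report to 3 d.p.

At P_A = 4.9 and P_B = 23.99: Q_A = 365.839.
∂Q_A/∂P_B = -1.2P_A = -1.2(4.9) = -5.8800.
ε = (∂Q_A/∂P_B)(P_B/Q_A) = -5.8800 × (23.99/365.839) ≈ -0.386.

-0.386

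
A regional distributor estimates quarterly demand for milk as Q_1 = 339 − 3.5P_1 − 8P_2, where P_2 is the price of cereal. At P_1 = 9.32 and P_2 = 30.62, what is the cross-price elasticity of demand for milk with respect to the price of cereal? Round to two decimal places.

At P_1 = 9.32 and P_2 = 30.62: Q_1 = 61.42.
∂Q_1/∂P_2 = -8.
ε = (∂Q_1/∂P_2)(P_2/Q_1) = -8 × (30.62/61.42) ≈ -3.99.

-3.99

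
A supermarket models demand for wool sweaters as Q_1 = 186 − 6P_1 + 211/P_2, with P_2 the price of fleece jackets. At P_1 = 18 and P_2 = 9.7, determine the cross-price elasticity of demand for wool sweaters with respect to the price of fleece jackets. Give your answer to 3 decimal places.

-0.218

At P_1 = 18 and P_2 = 9.7: Q_1 = 99.753.
∂Q_1/∂P_2 = −211/P_2² = -2.2425.
ε = (∂Q_1/∂P_2)(P_2/Q_1) = -2.2425 × (9.7/99.753) ≈ -0.218.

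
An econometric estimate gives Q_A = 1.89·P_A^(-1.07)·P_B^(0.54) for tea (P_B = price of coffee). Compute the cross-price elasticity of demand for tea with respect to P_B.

In a log-linear (constant-elasticity) demand function, the coefficient on the exponent of P_B is the cross-price elasticity.
ε = 0.54. Positive, so tea and coffee are substitutes.

0.54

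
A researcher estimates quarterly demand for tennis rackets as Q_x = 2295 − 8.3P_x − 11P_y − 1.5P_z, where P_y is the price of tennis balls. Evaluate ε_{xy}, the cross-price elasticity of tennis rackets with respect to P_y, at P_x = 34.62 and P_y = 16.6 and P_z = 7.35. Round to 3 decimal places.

At P_x = 34.62 and P_y = 16.6 and P_z = 7.35: Q_x = 1814.029.
∂Q_x/∂P_y = -11.
ε = (∂Q_x/∂P_y)(P_y/Q_x) = -11 × (16.6/1814.029) ≈ -0.101.

-0.101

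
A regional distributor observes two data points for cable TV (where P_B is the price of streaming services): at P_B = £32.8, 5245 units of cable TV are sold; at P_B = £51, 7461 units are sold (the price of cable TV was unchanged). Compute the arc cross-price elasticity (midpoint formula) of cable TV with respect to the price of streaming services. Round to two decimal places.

0.80

ΔQ_A = 7461 − 5245 = 2216; ΔP_B = 51 − 32.8 = 18.2.
Midpoints: Q̄_A = 6353.0, P̄_B = 41.90.
ε = (ΔQ_A/Q̄_A)/(ΔP_B/P̄_B) = (2216/6353.0)/(18.2/41.90) ≈ 0.80.
ε > 0: cable TV and streaming services are substitutes.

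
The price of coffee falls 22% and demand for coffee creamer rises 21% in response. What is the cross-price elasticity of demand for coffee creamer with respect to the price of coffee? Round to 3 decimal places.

ε = (%ΔQ of coffee creamer) / (%ΔP of coffee) = (21%) / (-22%) ≈ -0.955.
Negative cross-price elasticity: complements.

-0.955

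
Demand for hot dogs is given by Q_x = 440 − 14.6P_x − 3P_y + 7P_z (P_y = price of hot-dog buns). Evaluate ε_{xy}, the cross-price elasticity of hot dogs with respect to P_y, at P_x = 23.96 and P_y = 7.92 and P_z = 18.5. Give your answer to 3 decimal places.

At P_x = 23.96 and P_y = 7.92 and P_z = 18.5: Q_x = 195.924.
∂Q_x/∂P_y = -3.
ε = (∂Q_x/∂P_y)(P_y/Q_x) = -3 × (7.92/195.924) ≈ -0.121.
Since ε < 0, hot dogs and hot-dog buns are complements.

-0.121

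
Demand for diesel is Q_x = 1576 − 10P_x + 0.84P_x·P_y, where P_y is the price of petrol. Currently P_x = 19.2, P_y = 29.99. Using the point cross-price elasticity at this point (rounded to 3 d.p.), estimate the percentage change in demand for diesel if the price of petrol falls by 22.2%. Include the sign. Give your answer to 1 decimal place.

At P_x = 19.2, P_y = 29.99: Q_x = 1867.679.
∂Q_x/∂P_y = 0.84P_x = 16.1280.
ε = (∂Q_x/∂P_y)(P_y/Q_x) = 16.1280 × 29.99/1867.679 ≈ 0.259.
%ΔQ_x ≈ ε × %ΔP_y = 0.259 × (-22.2%) = -5.7%.

-5.7%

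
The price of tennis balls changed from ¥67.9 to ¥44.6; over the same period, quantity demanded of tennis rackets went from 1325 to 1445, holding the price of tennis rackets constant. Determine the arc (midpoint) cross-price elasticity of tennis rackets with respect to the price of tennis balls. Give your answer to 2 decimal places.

ΔQ_A = 1445 − 1325 = 120; ΔP_B = 44.6 − 67.9 = -23.3.
Midpoints: Q̄_A = 1385.0, P̄_B = 56.25.
ε = (ΔQ_A/Q̄_A)/(ΔP_B/P̄_B) = (120/1385.0)/(-23.3/56.25) ≈ -0.21.

-0.21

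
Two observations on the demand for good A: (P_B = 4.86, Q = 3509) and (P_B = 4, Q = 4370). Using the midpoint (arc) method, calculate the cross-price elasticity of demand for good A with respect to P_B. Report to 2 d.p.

-1.13

ΔQ_A = 4370 − 3509 = 861; ΔP_B = 4 − 4.86 = -0.86.
Midpoints: Q̄_A = 3939.5, P̄_B = 4.43.
ε = (ΔQ_A/Q̄_A)/(ΔP_B/P̄_B) = (861/3939.5)/(-0.86/4.43) ≈ -1.13.
ε < 0: good A and good B are complements.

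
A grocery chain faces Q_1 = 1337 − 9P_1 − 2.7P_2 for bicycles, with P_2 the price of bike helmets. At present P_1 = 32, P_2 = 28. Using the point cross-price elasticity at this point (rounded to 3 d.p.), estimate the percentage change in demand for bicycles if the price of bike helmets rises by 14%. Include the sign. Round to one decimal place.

-1.1%

At P_1 = 32, P_2 = 28: Q_1 = 973.4.
∂Q_1/∂P_2 = -2.7.
ε = (∂Q_1/∂P_2)(P_2/Q_1) = -2.7000 × 28/973.4 ≈ -0.078.
%ΔQ_1 ≈ ε × %ΔP_2 = -0.078 × (14%) = -1.1%.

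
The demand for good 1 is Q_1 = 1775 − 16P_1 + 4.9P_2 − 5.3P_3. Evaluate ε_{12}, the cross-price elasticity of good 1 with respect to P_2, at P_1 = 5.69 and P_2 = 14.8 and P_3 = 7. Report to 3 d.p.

At P_1 = 5.69 and P_2 = 14.8 and P_3 = 7: Q_1 = 1719.38.
∂Q_1/∂P_2 = 4.9.
ε = (∂Q_1/∂P_2)(P_2/Q_1) = 4.9 × (14.8/1719.38) ≈ 0.042.
Since ε > 0, good 1 and good 2 are substitutes.

0.042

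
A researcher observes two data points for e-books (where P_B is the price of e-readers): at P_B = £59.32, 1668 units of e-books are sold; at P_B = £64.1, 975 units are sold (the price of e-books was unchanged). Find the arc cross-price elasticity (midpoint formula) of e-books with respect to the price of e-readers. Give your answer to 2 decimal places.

ΔQ_A = 975 − 1668 = -693; ΔP_B = 64.1 − 59.32 = 4.78.
Midpoints: Q̄_A = 1321.5, P̄_B = 61.71.
ε = (ΔQ_A/Q̄_A)/(ΔP_B/P̄_B) = (-693/1321.5)/(4.78/61.71) ≈ -6.77.

-6.77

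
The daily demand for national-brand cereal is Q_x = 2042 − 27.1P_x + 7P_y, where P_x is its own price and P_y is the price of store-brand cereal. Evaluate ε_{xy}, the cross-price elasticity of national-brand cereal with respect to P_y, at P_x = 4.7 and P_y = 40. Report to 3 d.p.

At P_x = 4.7 and P_y = 40: Q_x = 2194.63.
∂Q_x/∂P_y = 7.
ε = (∂Q_x/∂P_y)(P_y/Q_x) = 7 × (40/2194.63) ≈ 0.128.
Since ε > 0, national-brand cereal and store-brand cereal are substitutes.

0.128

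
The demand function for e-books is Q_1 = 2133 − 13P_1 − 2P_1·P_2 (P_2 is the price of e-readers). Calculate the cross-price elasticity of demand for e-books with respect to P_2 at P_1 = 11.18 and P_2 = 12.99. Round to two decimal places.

At P_1 = 11.18 and P_2 = 12.99: Q_1 = 1697.204.
∂Q_1/∂P_2 = -2P_1 = -2(11.18) = -22.3600.
ε = (∂Q_1/∂P_2)(P_2/Q_1) = -22.3600 × (12.99/1697.204) ≈ -0.17.

-0.17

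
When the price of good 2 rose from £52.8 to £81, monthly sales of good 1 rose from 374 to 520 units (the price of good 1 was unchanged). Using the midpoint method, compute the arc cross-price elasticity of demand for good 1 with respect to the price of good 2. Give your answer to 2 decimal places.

0.77

ΔQ_1 = 520 − 374 = 146; ΔP_2 = 81 − 52.8 = 28.2.
Midpoints: Q̄_1 = 447.0, P̄_2 = 66.90.
ε = (ΔQ_1/Q̄_1)/(ΔP_2/P̄_2) = (146/447.0)/(28.2/66.90) ≈ 0.77.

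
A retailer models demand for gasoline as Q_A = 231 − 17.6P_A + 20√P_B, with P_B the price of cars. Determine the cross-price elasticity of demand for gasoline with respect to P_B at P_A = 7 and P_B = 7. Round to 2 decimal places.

At P_A = 7 and P_B = 7: Q_A = 160.715.
∂Q_A/∂P_B = 20/(2√P_B) = 20/(2√7) = 3.7796.
ε = (∂Q_A/∂P_B)(P_B/Q_A) = 3.7796 × (7/160.715) ≈ 0.16.

0.16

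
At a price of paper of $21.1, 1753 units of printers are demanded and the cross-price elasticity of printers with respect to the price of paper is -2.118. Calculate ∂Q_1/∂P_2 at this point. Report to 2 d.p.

-175.96

ε = (∂Q_1/∂P_2)·(P_2/Q_1) ⇒ ∂Q_1/∂P_2 = ε·Q_1/P_2 = -2.118 × 1753/21.1 ≈ -175.96.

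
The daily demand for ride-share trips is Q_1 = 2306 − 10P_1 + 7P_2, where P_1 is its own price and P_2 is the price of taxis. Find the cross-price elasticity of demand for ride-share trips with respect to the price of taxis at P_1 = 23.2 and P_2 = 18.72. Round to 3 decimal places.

0.059

At P_1 = 23.2 and P_2 = 18.72: Q_1 = 2205.04.
∂Q_1/∂P_2 = 7.
ε = (∂Q_1/∂P_2)(P_2/Q_1) = 7 × (18.72/2205.04) ≈ 0.059.
Since ε > 0, ride-share trips and taxis are substitutes.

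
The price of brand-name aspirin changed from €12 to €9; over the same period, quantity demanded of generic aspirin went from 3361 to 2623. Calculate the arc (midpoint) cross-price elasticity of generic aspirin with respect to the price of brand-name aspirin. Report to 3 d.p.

ΔQ_A = 2623 − 3361 = -738; ΔP_B = 9 − 12 = -3.
Midpoints: Q̄_A = 2992.0, P̄_B = 10.50.
ε = (ΔQ_A/Q̄_A)/(ΔP_B/P̄_B) = (-738/2992.0)/(-3/10.50) ≈ 0.863.

0.863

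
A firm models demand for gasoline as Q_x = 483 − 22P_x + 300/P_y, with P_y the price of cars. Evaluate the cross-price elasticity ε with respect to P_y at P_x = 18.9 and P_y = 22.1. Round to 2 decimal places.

At P_x = 18.9 and P_y = 22.1: Q_x = 80.775.
∂Q_x/∂P_y = −300/P_y² = -0.6142.
ε = (∂Q_x/∂P_y)(P_y/Q_x) = -0.6142 × (22.1/80.775) ≈ -0.17.

-0.17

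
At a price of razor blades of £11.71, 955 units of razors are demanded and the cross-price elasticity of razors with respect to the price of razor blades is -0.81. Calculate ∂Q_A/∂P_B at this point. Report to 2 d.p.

ε = (∂Q_A/∂P_B)·(P_B/Q_A) ⇒ ∂Q_A/∂P_B = ε·Q_A/P_B = -0.81 × 955/11.71 ≈ -66.06.

-66.06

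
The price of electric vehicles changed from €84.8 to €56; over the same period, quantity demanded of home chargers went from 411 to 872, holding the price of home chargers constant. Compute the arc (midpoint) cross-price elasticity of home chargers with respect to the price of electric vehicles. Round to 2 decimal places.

-1.76

ΔQ_A = 872 − 411 = 461; ΔP_B = 56 − 84.8 = -28.8.
Midpoints: Q̄_A = 641.5, P̄_B = 70.40.
ε = (ΔQ_A/Q̄_A)/(ΔP_B/P̄_B) = (461/641.5)/(-28.8/70.40) ≈ -1.76.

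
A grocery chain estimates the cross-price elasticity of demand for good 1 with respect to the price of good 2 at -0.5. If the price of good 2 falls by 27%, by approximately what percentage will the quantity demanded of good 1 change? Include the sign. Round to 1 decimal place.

%ΔQ ≈ ε × %ΔP of good 2 = -0.5 × (-27%) = 13.5%.
Demand for good 1 rises by about 13.5%.

13.5%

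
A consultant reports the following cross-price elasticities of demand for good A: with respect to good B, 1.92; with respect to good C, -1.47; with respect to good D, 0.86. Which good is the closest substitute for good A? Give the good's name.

Substitutes have ε > 0. Among the positive values, 1.92 (good B) is largest.

good B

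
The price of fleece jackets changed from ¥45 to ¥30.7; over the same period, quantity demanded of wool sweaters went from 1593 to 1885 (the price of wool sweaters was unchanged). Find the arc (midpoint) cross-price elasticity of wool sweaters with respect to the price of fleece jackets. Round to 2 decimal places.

-0.44

ΔQ_A = 1885 − 1593 = 292; ΔP_B = 30.7 − 45 = -14.3.
Midpoints: Q̄_A = 1739.0, P̄_B = 37.85.
ε = (ΔQ_A/Q̄_A)/(ΔP_B/P̄_B) = (292/1739.0)/(-14.3/37.85) ≈ -0.44.
ε < 0: wool sweaters and fleece jackets are complements.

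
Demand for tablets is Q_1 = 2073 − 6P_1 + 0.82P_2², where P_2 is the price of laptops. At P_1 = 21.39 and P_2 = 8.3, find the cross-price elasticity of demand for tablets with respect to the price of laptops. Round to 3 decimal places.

0.056

At P_1 = 21.39 and P_2 = 8.3: Q_1 = 2001.150.
∂Q_1/∂P_2 = 1.64P_2 = 1.64(8.3) = 13.6120.
ε = (∂Q_1/∂P_2)(P_2/Q_1) = 13.6120 × (8.3/2001.150) ≈ 0.056.
ε > 0: substitutes.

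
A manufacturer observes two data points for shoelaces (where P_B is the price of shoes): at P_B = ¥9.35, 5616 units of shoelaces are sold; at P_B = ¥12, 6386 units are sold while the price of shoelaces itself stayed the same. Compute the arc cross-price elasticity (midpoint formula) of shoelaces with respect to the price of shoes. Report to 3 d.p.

ΔQ_A = 6386 − 5616 = 770; ΔP_B = 12 − 9.35 = 2.65.
Midpoints: Q̄_A = 6001.0, P̄_B = 10.68.
ε = (ΔQ_A/Q̄_A)/(ΔP_B/P̄_B) = (770/6001.0)/(2.65/10.68) ≈ 0.517.
ε > 0: shoelaces and shoes are substitutes.

0.517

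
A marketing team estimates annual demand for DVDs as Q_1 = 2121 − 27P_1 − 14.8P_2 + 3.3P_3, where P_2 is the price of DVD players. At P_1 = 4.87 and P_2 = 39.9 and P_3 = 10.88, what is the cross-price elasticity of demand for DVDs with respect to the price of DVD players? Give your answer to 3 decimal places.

-0.412

At P_1 = 4.87 and P_2 = 39.9 and P_3 = 10.88: Q_1 = 1434.894.
∂Q_1/∂P_2 = -14.8.
ε = (∂Q_1/∂P_2)(P_2/Q_1) = -14.8 × (39.9/1434.894) ≈ -0.412.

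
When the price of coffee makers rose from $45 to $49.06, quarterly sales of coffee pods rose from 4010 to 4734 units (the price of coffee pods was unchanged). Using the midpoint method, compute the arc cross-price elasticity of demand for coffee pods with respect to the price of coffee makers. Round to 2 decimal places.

1.92

ΔQ_A = 4734 − 4010 = 724; ΔP_B = 49.06 − 45 = 4.06.
Midpoints: Q̄_A = 4372.0, P̄_B = 47.03.
ε = (ΔQ_A/Q̄_A)/(ΔP_B/P̄_B) = (724/4372.0)/(4.06/47.03) ≈ 1.92.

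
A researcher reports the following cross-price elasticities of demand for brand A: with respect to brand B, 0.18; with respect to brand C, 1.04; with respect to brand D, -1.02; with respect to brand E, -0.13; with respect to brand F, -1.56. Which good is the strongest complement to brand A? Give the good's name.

Complements have ε < 0. The most negative value is -1.56 (brand F).

brand F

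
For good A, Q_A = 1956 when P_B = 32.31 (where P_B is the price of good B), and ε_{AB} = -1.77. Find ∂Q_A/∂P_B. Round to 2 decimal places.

ε = (∂Q_A/∂P_B)·(P_B/Q_A) ⇒ ∂Q_A/∂P_B = ε·Q_A/P_B = -1.77 × 1956/32.31 ≈ -107.15.

-107.15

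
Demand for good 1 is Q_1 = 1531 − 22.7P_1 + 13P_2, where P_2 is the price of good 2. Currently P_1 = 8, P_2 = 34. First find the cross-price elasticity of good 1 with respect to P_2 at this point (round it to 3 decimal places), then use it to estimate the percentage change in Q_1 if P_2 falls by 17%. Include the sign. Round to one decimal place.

-4.2%

At P_1 = 8, P_2 = 34: Q_1 = 1791.4.
∂Q_1/∂P_2 = 13.
ε = (∂Q_1/∂P_2)(P_2/Q_1) = 13.0000 × 34/1791.4 ≈ 0.247.
%ΔQ_1 ≈ ε × %ΔP_2 = 0.247 × (-17%) = -4.2%.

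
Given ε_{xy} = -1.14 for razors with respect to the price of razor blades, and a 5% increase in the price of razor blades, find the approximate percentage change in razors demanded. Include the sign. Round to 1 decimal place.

-5.7%

%ΔQ ≈ ε × %ΔP of razor blades = -1.14 × (5%) = -5.7%.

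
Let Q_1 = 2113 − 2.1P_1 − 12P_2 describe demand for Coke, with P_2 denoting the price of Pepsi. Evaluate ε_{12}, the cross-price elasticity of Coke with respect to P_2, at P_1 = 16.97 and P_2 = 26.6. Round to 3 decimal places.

At P_1 = 16.97 and P_2 = 26.6: Q_1 = 1758.163.
∂Q_1/∂P_2 = -12.
ε = (∂Q_1/∂P_2)(P_2/Q_1) = -12 × (26.6/1758.163) ≈ -0.182.
Since ε < 0, Coke and Pepsi are complements.

-0.182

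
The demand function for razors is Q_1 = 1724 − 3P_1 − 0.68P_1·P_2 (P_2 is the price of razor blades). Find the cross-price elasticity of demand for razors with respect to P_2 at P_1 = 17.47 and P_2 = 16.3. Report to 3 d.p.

-0.131

At P_1 = 17.47 and P_2 = 16.3: Q_1 = 1477.953.
∂Q_1/∂P_2 = -0.68P_1 = -0.68(17.47) = -11.8796.
ε = (∂Q_1/∂P_2)(P_2/Q_1) = -11.8796 × (16.3/1477.953) ≈ -0.131.
ε < 0: complements.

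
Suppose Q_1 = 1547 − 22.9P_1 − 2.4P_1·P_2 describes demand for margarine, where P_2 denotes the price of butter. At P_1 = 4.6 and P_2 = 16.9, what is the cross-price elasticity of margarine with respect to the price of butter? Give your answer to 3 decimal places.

At P_1 = 4.6 and P_2 = 16.9: Q_1 = 1255.084.
∂Q_1/∂P_2 = -2.4P_1 = -2.4(4.6) = -11.0400.
ε = (∂Q_1/∂P_2)(P_2/Q_1) = -11.0400 × (16.9/1255.084) ≈ -0.149.

-0.149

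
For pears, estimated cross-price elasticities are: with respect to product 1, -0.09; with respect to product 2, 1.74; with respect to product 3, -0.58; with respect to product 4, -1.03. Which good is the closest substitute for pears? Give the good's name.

product 2

Substitutes have ε > 0. Among the positive values, 1.74 (product 2) is largest.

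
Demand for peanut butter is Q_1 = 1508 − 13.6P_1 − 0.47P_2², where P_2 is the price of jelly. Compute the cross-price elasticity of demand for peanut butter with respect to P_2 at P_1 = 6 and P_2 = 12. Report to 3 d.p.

-0.100

At P_1 = 6 and P_2 = 12: Q_1 = 1358.72.
∂Q_1/∂P_2 = -0.94P_2 = -0.94(12) = -11.2800.
ε = (∂Q_1/∂P_2)(P_2/Q_1) = -11.2800 × (12/1358.72) ≈ -0.100.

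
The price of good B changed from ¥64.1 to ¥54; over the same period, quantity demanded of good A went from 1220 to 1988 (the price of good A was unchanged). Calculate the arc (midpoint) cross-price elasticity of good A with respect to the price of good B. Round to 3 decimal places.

ΔQ_A = 1988 − 1220 = 768; ΔP_B = 54 − 64.1 = -10.1.
Midpoints: Q̄_A = 1604.0, P̄_B = 59.05.
ε = (ΔQ_A/Q̄_A)/(ΔP_B/P̄_B) = (768/1604.0)/(-10.1/59.05) ≈ -2.799.
ε < 0: good A and good B are complements.

-2.799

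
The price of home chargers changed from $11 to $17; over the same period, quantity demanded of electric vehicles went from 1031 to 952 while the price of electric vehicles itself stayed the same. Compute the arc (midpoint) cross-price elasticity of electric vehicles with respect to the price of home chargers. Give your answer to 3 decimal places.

ΔQ_A = 952 − 1031 = -79; ΔP_B = 17 − 11 = 6.
Midpoints: Q̄_A = 991.5, P̄_B = 14.00.
ε = (ΔQ_A/Q̄_A)/(ΔP_B/P̄_B) = (-79/991.5)/(6/14.00) ≈ -0.186.
ε < 0: electric vehicles and home chargers are complements.

-0.186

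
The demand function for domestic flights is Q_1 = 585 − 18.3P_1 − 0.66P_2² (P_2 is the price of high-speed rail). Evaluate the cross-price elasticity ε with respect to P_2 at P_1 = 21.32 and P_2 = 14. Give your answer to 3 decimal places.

At P_1 = 21.32 and P_2 = 14: Q_1 = 65.484.
∂Q_1/∂P_2 = -1.32P_2 = -1.32(14) = -18.4800.
ε = (∂Q_1/∂P_2)(P_2/Q_1) = -18.4800 × (14/65.484) ≈ -3.951.
ε < 0: complements.

-3.951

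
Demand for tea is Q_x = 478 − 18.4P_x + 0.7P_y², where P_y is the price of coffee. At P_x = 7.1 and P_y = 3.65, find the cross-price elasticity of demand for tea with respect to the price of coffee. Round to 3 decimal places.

0.052

At P_x = 7.1 and P_y = 3.65: Q_x = 356.686.
∂Q_x/∂P_y = 1.4P_y = 1.4(3.65) = 5.1100.
ε = (∂Q_x/∂P_y)(P_y/Q_x) = 5.1100 × (3.65/356.686) ≈ 0.052.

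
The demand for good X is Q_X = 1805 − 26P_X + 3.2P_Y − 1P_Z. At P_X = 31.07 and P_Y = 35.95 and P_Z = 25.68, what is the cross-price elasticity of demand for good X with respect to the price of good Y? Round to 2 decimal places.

At P_X = 31.07 and P_Y = 35.95 and P_Z = 25.68: Q_X = 1086.54.
∂Q_X/∂P_Y = 3.2.
ε = (∂Q_X/∂P_Y)(P_Y/Q_X) = 3.2 × (35.95/1086.54) ≈ 0.11.
Since ε > 0, good X and good Y are substitutes.

0.11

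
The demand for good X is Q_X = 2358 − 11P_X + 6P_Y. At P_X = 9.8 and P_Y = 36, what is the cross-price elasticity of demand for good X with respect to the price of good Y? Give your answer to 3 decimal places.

0.088

At P_X = 9.8 and P_Y = 36: Q_X = 2466.2.
∂Q_X/∂P_Y = 6.
ε = (∂Q_X/∂P_Y)(P_Y/Q_X) = 6 × (36/2466.2) ≈ 0.088.
Since ε > 0, good X and good Y are substitutes.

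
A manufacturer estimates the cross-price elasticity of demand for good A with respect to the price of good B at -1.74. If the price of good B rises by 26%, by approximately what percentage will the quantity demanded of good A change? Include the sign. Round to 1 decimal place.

%ΔQ ≈ ε × %ΔP of good B = -1.74 × (26%) = -45.2%.
Demand for good A falls by about 45.2%.

-45.2%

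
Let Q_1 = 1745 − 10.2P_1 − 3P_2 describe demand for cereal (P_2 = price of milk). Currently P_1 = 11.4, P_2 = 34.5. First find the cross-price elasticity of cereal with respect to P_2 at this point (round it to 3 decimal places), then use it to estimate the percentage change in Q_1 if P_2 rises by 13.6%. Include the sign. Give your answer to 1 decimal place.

-0.9%

At P_1 = 11.4, P_2 = 34.5: Q_1 = 1525.22.
∂Q_1/∂P_2 = -3.
ε = (∂Q_1/∂P_2)(P_2/Q_1) = -3.0000 × 34.5/1525.22 ≈ -0.068.
%ΔQ_1 ≈ ε × %ΔP_2 = -0.068 × (13.6%) = -0.9%.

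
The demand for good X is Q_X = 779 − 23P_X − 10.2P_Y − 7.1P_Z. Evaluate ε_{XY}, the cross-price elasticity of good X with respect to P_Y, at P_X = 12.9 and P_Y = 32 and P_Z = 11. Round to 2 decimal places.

At P_X = 12.9 and P_Y = 32 and P_Z = 11: Q_X = 77.8.
∂Q_X/∂P_Y = -10.2.
ε = (∂Q_X/∂P_Y)(P_Y/Q_X) = -10.2 × (32/77.8) ≈ -4.20.
Since ε < 0, good X and good Y are complements.

-4.20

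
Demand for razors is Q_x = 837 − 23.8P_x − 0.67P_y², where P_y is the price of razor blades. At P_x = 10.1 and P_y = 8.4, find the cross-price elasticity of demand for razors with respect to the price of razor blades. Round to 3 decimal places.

-0.172

At P_x = 10.1 and P_y = 8.4: Q_x = 549.345.
∂Q_x/∂P_y = -1.34P_y = -1.34(8.4) = -11.2560.
ε = (∂Q_x/∂P_y)(P_y/Q_x) = -11.2560 × (8.4/549.345) ≈ -0.172.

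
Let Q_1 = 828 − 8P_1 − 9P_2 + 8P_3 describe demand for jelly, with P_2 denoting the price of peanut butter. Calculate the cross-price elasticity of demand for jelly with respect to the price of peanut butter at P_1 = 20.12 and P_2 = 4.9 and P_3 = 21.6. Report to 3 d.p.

At P_1 = 20.12 and P_2 = 4.9 and P_3 = 21.6: Q_1 = 795.74.
∂Q_1/∂P_2 = -9.
ε = (∂Q_1/∂P_2)(P_2/Q_1) = -9 × (4.9/795.74) ≈ -0.055.

-0.055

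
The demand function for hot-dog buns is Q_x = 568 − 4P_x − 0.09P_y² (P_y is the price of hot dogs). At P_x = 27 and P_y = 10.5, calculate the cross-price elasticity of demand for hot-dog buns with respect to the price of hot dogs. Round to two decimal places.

-0.04

At P_x = 27 and P_y = 10.5: Q_x = 450.077.
∂Q_x/∂P_y = -0.18P_y = -0.18(10.5) = -1.8900.
ε = (∂Q_x/∂P_y)(P_y/Q_x) = -1.8900 × (10.5/450.077) ≈ -0.04.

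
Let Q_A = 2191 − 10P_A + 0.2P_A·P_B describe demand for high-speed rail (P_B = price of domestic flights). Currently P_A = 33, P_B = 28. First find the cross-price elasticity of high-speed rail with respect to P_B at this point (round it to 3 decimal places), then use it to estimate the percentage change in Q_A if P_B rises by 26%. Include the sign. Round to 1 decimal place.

2.3%

At P_A = 33, P_B = 28: Q_A = 2045.8.
∂Q_A/∂P_B = 0.2P_A = 6.6000.
ε = (∂Q_A/∂P_B)(P_B/Q_A) = 6.6000 × 28/2045.8 ≈ 0.090.
%ΔQ_A ≈ ε × %ΔP_B = 0.090 × (26%) = 2.3%.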